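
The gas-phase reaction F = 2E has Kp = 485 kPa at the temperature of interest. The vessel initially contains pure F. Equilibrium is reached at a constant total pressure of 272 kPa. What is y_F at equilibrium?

y_F = 0.286

Take 1 mol F as basis and let X be its fractional conversion, so ξ = X.
Mole table: n_F = 1 − X; n_E = 2X.
Total moles n_T = 1 + X.
Mole fractions y_i = n_i/n_T; Kp = p_E^2 / (p_F) with p_i = y_i·P.
Equating to 485 kPa and solving on 0 < X < 1: X = 0.555.
Then n_F = 0.445, n_T = 1.56, so y_F = 0.286.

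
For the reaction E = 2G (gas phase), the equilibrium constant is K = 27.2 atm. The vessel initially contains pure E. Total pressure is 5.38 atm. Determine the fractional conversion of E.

Let X = conversion of E (basis 1 mol E); extent of reaction ξ = X.
At extent ξ: n_E = 1 − X; n_G = 2X.
n_T = Σnᵢ = 1 + X.
y_i = n_i/n_T, p_i = y_i·P. K = p_G^2 / (p_E).
Substituting and setting equal to 27.2 atm gives a polynomial in X; the root in (0,1) is X = 0.747.

X = 0.747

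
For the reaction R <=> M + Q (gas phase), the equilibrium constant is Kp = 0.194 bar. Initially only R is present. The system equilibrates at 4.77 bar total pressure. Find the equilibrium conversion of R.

X = 0.198

Basis: 1 mol R initially; let X = conversion of R. Extent ξ = X.
At extent ξ: n_R = 1 − X; n_M = X; n_Q = X.
Total moles n_T = 1 + X.
y_i = n_i/n_T, p_i = y_i·P. Kp = p_M p_Q / (p_R).
Equating to 0.194 bar and solving on 0 < X < 1: X = 0.198.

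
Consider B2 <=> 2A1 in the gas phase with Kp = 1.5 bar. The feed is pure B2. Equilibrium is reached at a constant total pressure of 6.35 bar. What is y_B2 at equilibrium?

y_B2 = 0.618

Let X = conversion of B2 (basis 1 mol B2); extent of reaction ξ = X.
Species balance: n_B2 = 1 − X; n_A1 = 2X.
Total moles n_T = 1 + X.
y_i = n_i/n_T, p_i = y_i·P. Kp = p_A1^2 / (p_B2).
Equating to 1.5 bar and solving on 0 < X < 1: X = 0.236.
Then n_B2 = 0.764, n_T = 1.24, so y_B2 = 0.618.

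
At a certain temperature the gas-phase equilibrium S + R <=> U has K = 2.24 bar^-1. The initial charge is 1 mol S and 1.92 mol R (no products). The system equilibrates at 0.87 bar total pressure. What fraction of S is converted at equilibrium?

Take 1 mol S as basis and let X be its fractional conversion, so ξ = X.
At extent ξ: n_S = 1 − X; n_R = 1.92 − X; n_U = X.
n_T = Σnᵢ = 2.92 − X.
y_i = n_i/n_T, p_i = y_i·P. K = p_U / (p_S p_R).
Setting this equal to 2.24 bar^-1 and taking the physical root (0 < X < 1) gives X = 0.531.

X = 0.531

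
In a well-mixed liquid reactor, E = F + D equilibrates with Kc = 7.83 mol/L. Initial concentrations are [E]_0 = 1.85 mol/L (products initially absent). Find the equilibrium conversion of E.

X = 0.835

Let X = conversion of E; extent ξ = 1.85·X mol/L.
Concentrations: [E] = 1.85 − 1.85X; [F] = 1.85X; [D] = 1.85X.
Kc = [F] [D] / ([E]).
Setting equal to 7.83 and solving for X on (0,1) gives X = 0.835.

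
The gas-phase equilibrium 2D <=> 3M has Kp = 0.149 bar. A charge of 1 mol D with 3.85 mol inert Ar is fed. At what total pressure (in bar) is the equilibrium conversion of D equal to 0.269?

P = 6.04 bar

Take 1 mol D as basis and let X be its fractional conversion, so ξ = 0.5X.
Moles: n_D = 1 − X; n_M = 1.5X; n_I = 3.85 (inert).
Total moles n_T = 4.85 + 0.5X.
Kp = p_M^3 / (p_D^2) with p_i = (n_i/n_T)·P.
At X = 0.269: the mole-fraction product g(X) = Π y_i^ν_i = 0.02466. Since Kp = g(X)·P^{1}, P = (Kp/g)^(1/1) = (0.149/0.02466)^(1/1) = 6.04 bar.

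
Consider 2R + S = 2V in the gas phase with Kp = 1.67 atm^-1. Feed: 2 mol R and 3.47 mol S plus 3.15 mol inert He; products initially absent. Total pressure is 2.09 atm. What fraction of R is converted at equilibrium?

X = 0.530

Take 2 mol R as basis and let X be its fractional conversion, so ξ = X.
Moles: n_R = 2 − 2X; n_S = 3.47 − X; n_V = 2X; n_I = 3.15 (inert).
n_T = Σnᵢ = 8.62 − X.
y_i = n_i/n_T, p_i = y_i·P. Kp = p_V^2 / (p_R^2 p_S).
Equating to 1.67 atm^-1 and solving on 0 < X < 1: X = 0.530.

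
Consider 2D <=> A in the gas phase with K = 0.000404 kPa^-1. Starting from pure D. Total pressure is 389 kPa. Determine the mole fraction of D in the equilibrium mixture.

Let X = conversion of D (basis 1 mol D); extent of reaction ξ = 0.5X.
Moles: n_D = 1 − X; n_A = 0.5X.
Summing: n_T = 1 − 0.5X.
Mole fractions y_i = n_i/n_T; K = p_A / (p_D^2) with p_i = y_i·P.
Equating to 0.000404 kPa^-1 and solving on 0 < X < 1: X = 0.216.
Then n_D = 0.784, n_T = 0.892, so y_D = 0.879.

y_D = 0.879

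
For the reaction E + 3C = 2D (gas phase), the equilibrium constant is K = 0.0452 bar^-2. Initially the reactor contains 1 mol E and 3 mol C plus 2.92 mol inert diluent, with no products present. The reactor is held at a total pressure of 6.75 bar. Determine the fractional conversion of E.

Take 1 mol E as basis and let X be its fractional conversion, so ξ = X.
Moles: n_E = 1 − X; n_C = 3 − 3X; n_D = 2X; n_I = 2.92 (inert).
Summing: n_T = 6.92 − 2X.
y_i = n_i/n_T, p_i = y_i·P. K = p_D^2 / (p_E p_C^3).
Setting this equal to 0.0452 bar^-2 and taking the physical root (0 < X < 1) gives X = 0.294.

X = 0.294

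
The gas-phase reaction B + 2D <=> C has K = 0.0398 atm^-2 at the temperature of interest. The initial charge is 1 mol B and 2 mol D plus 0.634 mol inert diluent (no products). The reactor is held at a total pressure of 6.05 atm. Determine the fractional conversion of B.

X = 0.250

Let X = conversion of B (basis 1 mol B); extent of reaction ξ = X.
At extent ξ: n_B = 1 − X; n_D = 2 − 2X; n_C = X; n_I = 0.634 (inert).
n_T = Σnᵢ = 3.63 − 2X.
Mole fractions y_i = n_i/n_T; K = p_C / (p_B p_D^2) with p_i = y_i·P.
Setting this equal to 0.0398 atm^-2 and taking the physical root (0 < X < 1) gives X = 0.250.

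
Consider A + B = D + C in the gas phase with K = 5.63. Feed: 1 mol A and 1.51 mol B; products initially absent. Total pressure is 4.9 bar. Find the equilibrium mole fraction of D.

Take 1 mol A as basis and let X be its fractional conversion, so ξ = X.
At extent ξ: n_A = 1 − X; n_B = 1.51 − X; n_D = X; n_C = X.
Total moles n_T = 2.51 (Δν = 0, constant).
Mole fractions y_i = n_i/n_T; K = p_D p_C / (p_A p_B) with p_i = y_i·P.
Substituting and setting equal to 5.63 gives a polynomial in X; the root in (0,1) is X = 0.824.
Then n_D = 0.824, n_T = 2.51, so y_D = 0.328.

y_D = 0.328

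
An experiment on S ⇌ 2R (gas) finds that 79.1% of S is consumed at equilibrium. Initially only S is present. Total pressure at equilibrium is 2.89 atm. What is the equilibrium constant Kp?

Kp = 19.3 atm

Let X = conversion of S (basis 1 mol S); extent of reaction ξ = X.
At extent ξ: n_S = 1 − X; n_R = 2X.
n_T = Σnᵢ = 1 + X.
At X = 0.791: n_S = 0.209, n_R = 1.58, n_T = 1.79.
p_i = (n_i/n_T)·P. Kp = p_R^2 / (p_S) = 19.3 atm.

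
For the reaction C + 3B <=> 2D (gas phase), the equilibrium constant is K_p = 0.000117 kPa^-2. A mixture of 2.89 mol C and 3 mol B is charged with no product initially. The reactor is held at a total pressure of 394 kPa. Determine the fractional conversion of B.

X = 0.674

Take 3 mol B as basis and let X be its fractional conversion, so ξ = X.
At extent ξ: n_C = 2.89 − X; n_B = 3 − 3X; n_D = 2X.
Total moles n_T = 5.89 − 2X.
Mole fractions y_i = n_i/n_T; K_p = p_D^2 / (p_C p_B^3) with p_i = y_i·P.
Equating to 0.000117 kPa^-2 and solving on 0 < X < 1: X = 0.674.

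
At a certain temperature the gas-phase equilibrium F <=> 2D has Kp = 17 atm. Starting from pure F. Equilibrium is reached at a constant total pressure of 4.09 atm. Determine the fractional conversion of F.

Basis: 1 mol F initially; let X = conversion of F. Extent ξ = X.
Species balance: n_F = 1 − X; n_D = 2X.
n_T = Σnᵢ = 1 + X.
y_i = n_i/n_T, p_i = y_i·P. Kp = p_D^2 / (p_F).
Substituting and setting equal to 17 atm gives a polynomial in X; the root in (0,1) is X = 0.714.

X = 0.714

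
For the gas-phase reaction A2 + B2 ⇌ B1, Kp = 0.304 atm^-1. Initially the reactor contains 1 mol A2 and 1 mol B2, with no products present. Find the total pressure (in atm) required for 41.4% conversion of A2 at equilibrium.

P = 6.29 atm

Basis: 1 mol A2 initially; let X = conversion of A2. Extent ξ = X.
Moles: n_A2 = 1 − X; n_B2 = 1 − X; n_B1 = X.
n_T = Σnᵢ = 2 − X.
Kp = p_B1 / (p_A2 p_B2) with p_i = (n_i/n_T)·P.
At X = 0.414: the mole-fraction product g(X) = Π y_i^ν_i = 1.912. Since Kp = g(X)·P^{-1}, P = (g/Kp)^(1/1) = (1.912/0.304)^(1/1) = 6.29 atm.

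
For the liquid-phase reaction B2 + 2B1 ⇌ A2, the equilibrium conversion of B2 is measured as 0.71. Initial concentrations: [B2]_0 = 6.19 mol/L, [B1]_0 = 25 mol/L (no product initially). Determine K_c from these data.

K_c = 0.00932 (mol/L)^-2

Let X = conversion of B2.
Concentrations: [B2] = 6.19 − 6.19X; [B1] = 25 − 12.4X; [A2] = 6.19X.
At X = 0.71: [B2] = 1.8, [B1] = 16.2, [A2] = 4.39.
K_c = [A2] / ([B2] [B1]^2) = 0.00932 (mol/L)^-2.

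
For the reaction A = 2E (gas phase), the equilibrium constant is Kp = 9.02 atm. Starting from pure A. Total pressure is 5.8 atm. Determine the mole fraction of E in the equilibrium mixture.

y_E = 0.692

Basis: 1 mol A initially; let X = conversion of A. Extent ξ = X.
At extent ξ: n_A = 1 − X; n_E = 2X.
n_T = Σnᵢ = 1 + X.
With p_i = (n_i/n_T)P, Kp = p_E^2 / (p_A).
Equating to 9.02 atm and solving on 0 < X < 1: X = 0.529.
Then n_E = 1.06, n_T = 1.53, so y_E = 0.692.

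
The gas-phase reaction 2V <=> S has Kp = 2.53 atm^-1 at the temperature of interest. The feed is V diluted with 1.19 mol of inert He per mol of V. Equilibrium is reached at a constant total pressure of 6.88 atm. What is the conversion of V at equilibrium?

X = 0.797

Basis: 1 mol V initially; let X = conversion of V. Extent ξ = 0.5X.
Moles: n_V = 1 − X; n_S = 0.5X; n_I = 1.19 (inert).
n_T = Σnᵢ = 2.19 − 0.5X.
With p_i = (n_i/n_T)P, Kp = p_S / (p_V^2).
Substituting and setting equal to 2.53 atm^-1 gives a polynomial in X; the root in (0,1) is X = 0.797.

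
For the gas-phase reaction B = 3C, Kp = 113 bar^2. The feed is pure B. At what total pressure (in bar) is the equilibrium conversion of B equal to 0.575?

P = 6.58 bar

Let X = conversion of B (basis 1 mol B); extent of reaction ξ = X.
Mole table: n_B = 1 − X; n_C = 3X.
n_T = Σnᵢ = 1 + 2X.
Kp = p_C^3 / (p_B) with p_i = (n_i/n_T)·P.
At X = 0.575: the mole-fraction product g(X) = Π y_i^ν_i = 2.613. Since Kp = g(X)·P^{2}, P = (Kp/g)^(1/2) = (113/2.613)^(1/2) = 6.58 bar.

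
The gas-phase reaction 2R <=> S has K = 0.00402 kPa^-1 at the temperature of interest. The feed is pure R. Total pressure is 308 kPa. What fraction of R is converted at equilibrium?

Let X = conversion of R (basis 1 mol R); extent of reaction ξ = 0.5X.
Species balance: n_R = 1 − X; n_S = 0.5X.
Total moles n_T = 1 − 0.5X.
With p_i = (n_i/n_T)P, K = p_S / (p_R^2).
Equating to 0.00402 kPa^-1 and solving on 0 < X < 1: X = 0.590.

X = 0.590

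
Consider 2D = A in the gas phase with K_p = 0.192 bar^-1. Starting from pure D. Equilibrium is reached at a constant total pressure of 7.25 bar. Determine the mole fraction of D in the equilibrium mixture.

y_D = 0.561

Basis: 1 mol D initially; let X = conversion of D. Extent ξ = 0.5X.
Mole table: n_D = 1 − X; n_A = 0.5X.
n_T = Σnᵢ = 1 − 0.5X.
y_i = n_i/n_T, p_i = y_i·P. K_p = p_A / (p_D^2).
This yields a degree-2 equation in X; solving on (0,1), X = 0.610.
Then n_D = 0.39, n_T = 0.695, so y_D = 0.561.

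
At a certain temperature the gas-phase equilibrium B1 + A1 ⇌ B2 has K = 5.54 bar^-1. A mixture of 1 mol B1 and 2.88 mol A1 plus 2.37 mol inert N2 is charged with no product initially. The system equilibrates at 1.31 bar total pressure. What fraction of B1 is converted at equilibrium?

X = 0.738

Take 1 mol B1 as basis and let X be its fractional conversion, so ξ = X.
Species balance: n_B1 = 1 − X; n_A1 = 2.88 − X; n_B2 = X; n_I = 2.37 (inert).
Summing: n_T = 6.25 − X.
y_i = n_i/n_T, p_i = y_i·P. K = p_B2 / (p_B1 p_A1).
Setting this equal to 5.54 bar^-1 and taking the physical root (0 < X < 1) gives X = 0.738.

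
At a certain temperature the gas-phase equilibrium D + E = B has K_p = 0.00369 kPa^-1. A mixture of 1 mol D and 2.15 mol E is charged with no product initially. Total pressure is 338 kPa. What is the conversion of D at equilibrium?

X = 0.440

Let X = conversion of D (basis 1 mol D); extent of reaction ξ = X.
Moles: n_D = 1 − X; n_E = 2.15 − X; n_B = X.
n_T = Σnᵢ = 3.15 − X.
Mole fractions y_i = n_i/n_T; K_p = p_B / (p_D p_E) with p_i = y_i·P.
Substituting and setting equal to 0.00369 kPa^-1 gives a polynomial in X; the root in (0,1) is X = 0.440.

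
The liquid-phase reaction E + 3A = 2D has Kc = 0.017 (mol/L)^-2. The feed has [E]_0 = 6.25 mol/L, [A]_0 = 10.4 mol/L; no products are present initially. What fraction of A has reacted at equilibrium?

X = 0.490

Let X = conversion of A; extent ξ = 10.4X/3 mol/L.
Concentrations: [E] = 6.25 − 3.47X; [A] = 10.4 − 10.4X; [D] = 6.93X.
Kc = [D]^2 / ([E] [A]^3).
Solving Kc = 0.017 for X ∈ (0,1): X = 0.490.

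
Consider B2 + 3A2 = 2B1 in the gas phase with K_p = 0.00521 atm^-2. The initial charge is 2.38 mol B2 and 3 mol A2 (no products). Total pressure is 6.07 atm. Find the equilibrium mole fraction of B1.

y_B1 = 0.093

Let X = conversion of A2 (basis 3 mol A2); extent of reaction ξ = X.
At extent ξ: n_B2 = 2.38 − X; n_A2 = 3 − 3X; n_B1 = 2X.
Summing: n_T = 5.38 − 2X.
With p_i = (n_i/n_T)P, K_p = p_B1^2 / (p_B2 p_A2^3).
Substituting and setting equal to 0.00521 atm^-2 gives a polynomial in X; the root in (0,1) is X = 0.229.
Then n_B1 = 0.459, n_T = 4.92, so y_B1 = 0.093.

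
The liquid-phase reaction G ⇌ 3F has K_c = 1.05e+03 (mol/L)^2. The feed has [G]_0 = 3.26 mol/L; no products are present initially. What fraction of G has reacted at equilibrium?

Let X = conversion of G; extent ξ = 3.26·X mol/L.
Concentrations: [G] = 3.26 − 3.26X; [F] = 9.78X.
K_c = [F]^3 / ([G]).
Equating to 1.05e+03 (mol/L)^2: the physical root is X = 0.839.

X = 0.839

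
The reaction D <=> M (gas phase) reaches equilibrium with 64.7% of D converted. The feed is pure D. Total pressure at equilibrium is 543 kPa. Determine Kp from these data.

Basis: 1 mol D initially; let X = conversion of D. Extent ξ = X.
At extent ξ: n_D = 1 − X; n_M = X.
n_T stays at 1 (no change in mole number).
At X = 0.647: n_D = 0.353, n_M = 0.647, n_T = 1.
p_i = (n_i/n_T)·P. Kp = p_M / (p_D) = 1.83.

Kp = 1.83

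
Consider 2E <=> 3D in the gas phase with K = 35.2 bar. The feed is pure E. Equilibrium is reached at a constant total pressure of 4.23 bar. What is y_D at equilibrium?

Take 1 mol E as basis and let X be its fractional conversion, so ξ = 0.5X.
Moles: n_E = 1 − X; n_D = 1.5X.
Total moles n_T = 1 + 0.5X.
With p_i = (n_i/n_T)P, K = p_D^3 / (p_E^2).
Equating to 35.2 bar and solving on 0 < X < 1: X = 0.687.
Then n_D = 1.03, n_T = 1.34, so y_D = 0.767.

y_D = 0.767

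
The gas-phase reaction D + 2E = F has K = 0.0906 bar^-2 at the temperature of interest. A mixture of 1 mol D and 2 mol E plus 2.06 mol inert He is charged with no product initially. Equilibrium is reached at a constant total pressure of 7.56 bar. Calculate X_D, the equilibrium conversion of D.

Take 1 mol D as basis and let X be its fractional conversion, so ξ = X.
Species balance: n_D = 1 − X; n_E = 2 − 2X; n_F = X; n_I = 2.06 (inert).
Total moles n_T = 5.06 − 2X.
Mole fractions y_i = n_i/n_T; K = p_F / (p_D p_E^2) with p_i = y_i·P.
This yields a degree-3 equation in X; solving on (0,1), X = 0.326.

X = 0.326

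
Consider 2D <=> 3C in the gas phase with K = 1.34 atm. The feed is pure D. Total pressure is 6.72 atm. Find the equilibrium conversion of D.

X = 0.317

Take 1 mol D as basis and let X be its fractional conversion, so ξ = 0.5X.
Moles: n_D = 1 − X; n_C = 1.5X.
Summing: n_T = 1 + 0.5X.
y_i = n_i/n_T, p_i = y_i·P. K = p_C^3 / (p_D^2).
Substituting and setting equal to 1.34 atm gives a polynomial in X; the root in (0,1) is X = 0.317.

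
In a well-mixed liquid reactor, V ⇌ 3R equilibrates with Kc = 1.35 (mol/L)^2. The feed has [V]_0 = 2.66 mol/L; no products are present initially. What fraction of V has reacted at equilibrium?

Let X = conversion of V; extent ξ = 2.66·X mol/L.
Concentrations: [V] = 2.66 − 2.66X; [R] = 7.98X.
Kc = [R]^3 / ([V]).
Equating to 1.35 (mol/L)^2: the physical root is X = 0.180.

X = 0.180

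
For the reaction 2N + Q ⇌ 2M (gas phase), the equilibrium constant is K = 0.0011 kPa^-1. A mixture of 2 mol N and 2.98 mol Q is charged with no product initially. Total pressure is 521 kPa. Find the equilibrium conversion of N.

X = 0.363

Basis: 2 mol N initially; let X = conversion of N. Extent ξ = X.
At extent ξ: n_N = 2 − 2X; n_Q = 2.98 − X; n_M = 2X.
Summing: n_T = 4.98 − X.
Mole fractions y_i = n_i/n_T; K = p_M^2 / (p_N^2 p_Q) with p_i = y_i·P.
This yields a degree-3 equation in X; solving on (0,1), X = 0.363.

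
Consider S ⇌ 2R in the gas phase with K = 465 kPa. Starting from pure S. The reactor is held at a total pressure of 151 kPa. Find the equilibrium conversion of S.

X = 0.660

Let X = conversion of S (basis 1 mol S); extent of reaction ξ = X.
Moles: n_S = 1 − X; n_R = 2X.
Total moles n_T = 1 + X.
With p_i = (n_i/n_T)P, K = p_R^2 / (p_S).
Setting this equal to 465 kPa and taking the physical root (0 < X < 1) gives X = 0.660.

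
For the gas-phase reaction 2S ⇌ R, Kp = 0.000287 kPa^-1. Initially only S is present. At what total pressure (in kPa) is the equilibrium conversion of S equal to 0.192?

P = 463 kPa

Basis: 1 mol S initially; let X = conversion of S. Extent ξ = 0.5X.
At extent ξ: n_S = 1 − X; n_R = 0.5X.
Total moles n_T = 1 − 0.5X.
Kp = p_R / (p_S^2) with p_i = (n_i/n_T)·P.
At X = 0.192: the mole-fraction product g(X) = Π y_i^ν_i = 0.1329. Since Kp = g(X)·P^{-1}, P = (g/Kp)^(1/1) = (0.1329/0.000287)^(1/1) = 463 kPa.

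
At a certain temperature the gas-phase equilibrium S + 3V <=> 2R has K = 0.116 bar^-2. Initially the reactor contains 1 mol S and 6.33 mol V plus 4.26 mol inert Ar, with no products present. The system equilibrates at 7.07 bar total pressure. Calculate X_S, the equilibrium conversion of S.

X = 0.644

Let X = conversion of S (basis 1 mol S); extent of reaction ξ = X.
At extent ξ: n_S = 1 − X; n_V = 6.33 − 3X; n_R = 2X; n_I = 4.26 (inert).
Total moles n_T = 11.6 − 2X.
Mole fractions y_i = n_i/n_T; K = p_R^2 / (p_S p_V^3) with p_i = y_i·P.
Substituting and setting equal to 0.116 bar^-2 gives a polynomial in X; the root in (0,1) is X = 0.644.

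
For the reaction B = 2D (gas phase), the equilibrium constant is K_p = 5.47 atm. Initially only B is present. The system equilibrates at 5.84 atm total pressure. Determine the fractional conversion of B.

Let X = conversion of B (basis 1 mol B); extent of reaction ξ = X.
Species balance: n_B = 1 − X; n_D = 2X.
Total moles n_T = 1 + X.
y_i = n_i/n_T, p_i = y_i·P. K_p = p_D^2 / (p_B).
Substituting and setting equal to 5.47 atm gives a polynomial in X; the root in (0,1) is X = 0.436.

X = 0.436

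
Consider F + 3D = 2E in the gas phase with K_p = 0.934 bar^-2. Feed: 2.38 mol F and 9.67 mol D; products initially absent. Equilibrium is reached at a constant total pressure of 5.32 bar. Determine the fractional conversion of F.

Basis: 2.38 mol F initially; let X = conversion of F. Extent ξ = 2.38X.
Species balance: n_F = 2.38 − 2.38X; n_D = 9.67 − 7.14X; n_E = 4.76X.
Summing: n_T = 12.1 − 4.76X.
With p_i = (n_i/n_T)P, K_p = p_E^2 / (p_F p_D^3).
Substituting and setting equal to 0.934 bar^-2 gives a polynomial in X; the root in (0,1) is X = 0.780.

X = 0.780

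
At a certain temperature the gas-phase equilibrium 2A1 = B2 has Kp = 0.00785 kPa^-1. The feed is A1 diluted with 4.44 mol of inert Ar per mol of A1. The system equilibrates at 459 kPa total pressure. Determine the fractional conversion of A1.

Take 1 mol A1 as basis and let X be its fractional conversion, so ξ = 0.5X.
Mole table: n_A1 = 1 − X; n_B2 = 0.5X; n_I = 4.44 (inert).
n_T = Σnᵢ = 5.44 − 0.5X.
With p_i = (n_i/n_T)P, Kp = p_B2 / (p_A1^2).
Equating to 0.00785 kPa^-1 and solving on 0 < X < 1: X = 0.437.

X = 0.437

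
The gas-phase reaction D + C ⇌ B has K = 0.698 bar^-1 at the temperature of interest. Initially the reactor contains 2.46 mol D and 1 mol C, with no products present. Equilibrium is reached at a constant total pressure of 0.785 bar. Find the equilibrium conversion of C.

Let X = conversion of C (basis 1 mol C); extent of reaction ξ = X.
At extent ξ: n_D = 2.46 − X; n_C = 1 − X; n_B = X.
Summing: n_T = 3.46 − X.
Mole fractions y_i = n_i/n_T; K = p_B / (p_D p_C) with p_i = y_i·P.
This yields a degree-2 equation in X; solving on (0,1), X = 0.273.

X = 0.273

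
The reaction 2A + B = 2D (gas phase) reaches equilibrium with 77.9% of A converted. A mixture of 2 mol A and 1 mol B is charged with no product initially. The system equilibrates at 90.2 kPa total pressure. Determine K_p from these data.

K_p = 1.38 kPa^-1

Let X = conversion of A (basis 2 mol A); extent of reaction ξ = X.
Mole table: n_A = 2 − 2X; n_B = 1 − X; n_D = 2X.
Total moles n_T = 3 − X.
At X = 0.779: n_A = 0.442, n_B = 0.221, n_D = 1.56, n_T = 2.22.
p_i = (n_i/n_T)·P. K_p = p_D^2 / (p_A^2 p_B) = 1.38 kPa^-1.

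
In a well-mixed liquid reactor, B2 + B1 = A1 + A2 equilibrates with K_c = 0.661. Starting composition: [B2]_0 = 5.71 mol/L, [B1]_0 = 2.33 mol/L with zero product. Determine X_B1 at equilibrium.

X = 0.648

Let X = conversion of B1; extent ξ = 2.33·X mol/L.
Concentrations: [B2] = 5.71 − 2.33X; [B1] = 2.33 − 2.33X; [A1] = 2.33X; [A2] = 2.33X.
K_c = [A1] [A2] / ([B2] [B1]).
Equating to 0.661: the physical root is X = 0.648.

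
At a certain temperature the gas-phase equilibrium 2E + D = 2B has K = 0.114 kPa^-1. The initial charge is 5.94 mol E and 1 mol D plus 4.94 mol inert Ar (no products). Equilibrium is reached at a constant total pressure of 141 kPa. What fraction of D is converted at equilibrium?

X = 0.879

Let X = conversion of D (basis 1 mol D); extent of reaction ξ = X.
At extent ξ: n_E = 5.94 − 2X; n_D = 1 − X; n_B = 2X; n_I = 4.94 (inert).
n_T = Σnᵢ = 11.9 − X.
With p_i = (n_i/n_T)P, K = p_B^2 / (p_E^2 p_D).
This yields a degree-3 equation in X; solving on (0,1), X = 0.879.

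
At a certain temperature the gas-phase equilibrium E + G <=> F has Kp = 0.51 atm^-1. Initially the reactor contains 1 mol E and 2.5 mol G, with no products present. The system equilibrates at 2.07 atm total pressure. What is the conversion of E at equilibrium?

X = 0.416

Take 1 mol E as basis and let X be its fractional conversion, so ξ = X.
At extent ξ: n_E = 1 − X; n_G = 2.5 − X; n_F = X.
Total moles n_T = 3.5 − X.
With p_i = (n_i/n_T)P, Kp = p_F / (p_E p_G).
This yields a degree-2 equation in X; solving on (0,1), X = 0.416.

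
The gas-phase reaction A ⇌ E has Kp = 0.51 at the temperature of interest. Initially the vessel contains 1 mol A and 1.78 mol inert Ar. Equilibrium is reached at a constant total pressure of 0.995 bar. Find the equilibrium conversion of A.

Let X = conversion of A (basis 1 mol A); extent of reaction ξ = X.
Mole table: n_A = 1 − X; n_E = X; n_I = 1.78 (inert).
Total moles n_T = 2.78 (Δν = 0, constant).
Mole fractions y_i = n_i/n_T; Kp = p_E / (p_A) with p_i = y_i·P.
Setting this equal to 0.51 and taking the physical root (0 < X < 1) gives X = 0.338.

X = 0.338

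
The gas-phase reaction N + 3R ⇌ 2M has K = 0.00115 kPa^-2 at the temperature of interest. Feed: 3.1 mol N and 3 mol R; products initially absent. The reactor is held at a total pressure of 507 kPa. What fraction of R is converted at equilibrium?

X = 0.854

Let X = conversion of R (basis 3 mol R); extent of reaction ξ = X.
Mole table: n_N = 3.1 − X; n_R = 3 − 3X; n_M = 2X.
n_T = Σnᵢ = 6.1 − 2X.
With p_i = (n_i/n_T)P, K = p_M^2 / (p_N p_R^3).
Equating to 0.00115 kPa^-2 and solving on 0 < X < 1: X = 0.854.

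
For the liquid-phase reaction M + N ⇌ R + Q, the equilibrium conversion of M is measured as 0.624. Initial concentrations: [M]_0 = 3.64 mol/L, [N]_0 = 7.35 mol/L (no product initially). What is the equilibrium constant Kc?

Kc = 0.742

Let X = conversion of M.
Concentrations: [M] = 3.64 − 3.64X; [N] = 7.35 − 3.64X; [R] = 3.64X; [Q] = 3.64X.
At X = 0.624: [M] = 1.37, [N] = 5.08, [R] = 2.27, [Q] = 2.27.
Kc = [R] [Q] / ([M] [N]) = 0.742.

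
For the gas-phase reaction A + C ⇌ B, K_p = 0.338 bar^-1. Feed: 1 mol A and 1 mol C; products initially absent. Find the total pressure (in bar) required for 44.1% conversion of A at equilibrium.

Take 1 mol A as basis and let X be its fractional conversion, so ξ = X.
Species balance: n_A = 1 − X; n_C = 1 − X; n_B = X.
Total moles n_T = 2 − X.
K_p = p_B / (p_A p_C) with p_i = (n_i/n_T)·P.
At X = 0.441: the mole-fraction product g(X) = Π y_i^ν_i = 2.2. Since K_p = g(X)·P^{-1}, P = (g/K_p)^(1/1) = (2.2/0.338)^(1/1) = 6.51 bar.

P = 6.51 bar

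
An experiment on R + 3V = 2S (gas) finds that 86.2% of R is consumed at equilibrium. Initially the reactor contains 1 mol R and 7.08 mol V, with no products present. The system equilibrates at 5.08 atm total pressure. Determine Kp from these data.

Kp = 0.371 atm^-2

Let X = conversion of R (basis 1 mol R); extent of reaction ξ = X.
Moles: n_R = 1 − X; n_V = 7.08 − 3X; n_S = 2X.
n_T = Σnᵢ = 8.08 − 2X.
At X = 0.862: n_R = 0.138, n_V = 4.49, n_S = 1.72, n_T = 6.36.
p_i = (n_i/n_T)·P. Kp = p_S^2 / (p_R p_V^3) = 0.371 atm^-2.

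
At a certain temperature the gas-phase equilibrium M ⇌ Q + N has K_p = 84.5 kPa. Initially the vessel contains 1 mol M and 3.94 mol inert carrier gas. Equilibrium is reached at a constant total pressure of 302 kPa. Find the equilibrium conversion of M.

Basis: 1 mol M initially; let X = conversion of M. Extent ξ = X.
Moles: n_M = 1 − X; n_Q = X; n_N = X; n_I = 3.94 (inert).
Total moles n_T = 4.94 + X.
Mole fractions y_i = n_i/n_T; K_p = p_Q p_N / (p_M) with p_i = y_i·P.
Substituting and setting equal to 84.5 kPa gives a polynomial in X; the root in (0,1) is X = 0.694.

X = 0.694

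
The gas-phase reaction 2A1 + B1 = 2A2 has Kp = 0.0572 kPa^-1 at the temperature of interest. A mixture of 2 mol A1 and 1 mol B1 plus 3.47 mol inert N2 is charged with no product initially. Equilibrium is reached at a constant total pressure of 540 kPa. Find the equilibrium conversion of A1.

Take 2 mol A1 as basis and let X be its fractional conversion, so ξ = X.
Moles: n_A1 = 2 − 2X; n_B1 = 1 − X; n_A2 = 2X; n_I = 3.47 (inert).
n_T = Σnᵢ = 6.47 − X.
y_i = n_i/n_T, p_i = y_i·P. Kp = p_A2^2 / (p_A1^2 p_B1).
This yields a degree-3 equation in X; solving on (0,1), X = 0.594.

X = 0.594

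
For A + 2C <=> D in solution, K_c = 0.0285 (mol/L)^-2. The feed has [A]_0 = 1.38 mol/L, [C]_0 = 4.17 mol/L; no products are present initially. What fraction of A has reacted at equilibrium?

X = 0.255

Let X = conversion of A; extent ξ = 1.38·X mol/L.
Concentrations: [A] = 1.38 − 1.38X; [C] = 4.17 − 2.76X; [D] = 1.38X.
K_c = [D] / ([A] [C]^2).
Setting equal to 0.0285 and solving for X on (0,1) gives X = 0.255.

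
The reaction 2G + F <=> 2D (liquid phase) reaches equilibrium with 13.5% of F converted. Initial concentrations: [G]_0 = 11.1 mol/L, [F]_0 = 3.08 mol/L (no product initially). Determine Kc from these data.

Let X = conversion of F.
Concentrations: [G] = 11.1 − 6.16X; [F] = 3.08 − 3.08X; [D] = 6.16X.
At X = 0.135: [G] = 10.3, [F] = 2.66, [D] = 0.832.
Kc = [D]^2 / ([G]^2 [F]) = 0.00246 L/mol.

Kc = 0.00246 L/mol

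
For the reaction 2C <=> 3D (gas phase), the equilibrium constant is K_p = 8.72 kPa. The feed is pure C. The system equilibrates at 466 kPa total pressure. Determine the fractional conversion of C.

Take 1 mol C as basis and let X be its fractional conversion, so ξ = 0.5X.
Species balance: n_C = 1 − X; n_D = 1.5X.
Total moles n_T = 1 + 0.5X.
With p_i = (n_i/n_T)P, K_p = p_D^3 / (p_C^2).
This yields a degree-3 equation in X; solving on (0,1), X = 0.162.

X = 0.162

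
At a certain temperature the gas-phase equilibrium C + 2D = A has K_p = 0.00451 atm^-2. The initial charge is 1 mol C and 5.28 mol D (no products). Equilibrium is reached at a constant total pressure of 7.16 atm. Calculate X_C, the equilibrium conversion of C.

X = 0.138

Take 1 mol C as basis and let X be its fractional conversion, so ξ = X.
Moles: n_C = 1 − X; n_D = 5.28 − 2X; n_A = X.
n_T = Σnᵢ = 6.28 − 2X.
y_i = n_i/n_T, p_i = y_i·P. K_p = p_A / (p_C p_D^2).
Setting this equal to 0.00451 atm^-2 and taking the physical root (0 < X < 1) gives X = 0.138.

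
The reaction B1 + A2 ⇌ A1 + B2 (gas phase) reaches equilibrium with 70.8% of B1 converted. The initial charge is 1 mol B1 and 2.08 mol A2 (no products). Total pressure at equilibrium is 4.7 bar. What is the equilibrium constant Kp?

Kp = 1.25

Take 1 mol B1 as basis and let X be its fractional conversion, so ξ = X.
Species balance: n_B1 = 1 − X; n_A2 = 2.08 − X; n_A1 = X; n_B2 = X.
Total moles n_T = 3.08 (Δν = 0, constant).
At X = 0.708: n_B1 = 0.292, n_A2 = 1.37, n_A1 = 0.708, n_B2 = 0.708, n_T = 3.08.
p_i = (n_i/n_T)·P. Kp = p_A1 p_B2 / (p_B1 p_A2) = 1.25.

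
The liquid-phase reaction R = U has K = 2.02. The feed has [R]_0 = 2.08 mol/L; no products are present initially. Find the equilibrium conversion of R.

Let X = conversion of R; extent ξ = 2.08·X mol/L.
Concentrations: [R] = 2.08 − 2.08X; [U] = 2.08X.
K = [U] / ([R]).
Setting equal to 2.02 and solving for X on (0,1) gives X = 0.669.

X = 0.669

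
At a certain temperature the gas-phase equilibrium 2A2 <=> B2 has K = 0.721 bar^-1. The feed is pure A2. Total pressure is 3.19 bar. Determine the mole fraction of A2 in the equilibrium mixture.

y_A2 = 0.477

Let X = conversion of A2 (basis 1 mol A2); extent of reaction ξ = 0.5X.
Mole table: n_A2 = 1 − X; n_B2 = 0.5X.
Summing: n_T = 1 − 0.5X.
Mole fractions y_i = n_i/n_T; K = p_B2 / (p_A2^2) with p_i = y_i·P.
This yields a degree-2 equation in X; solving on (0,1), X = 0.687.
Then n_A2 = 0.313, n_T = 0.657, so y_A2 = 0.477.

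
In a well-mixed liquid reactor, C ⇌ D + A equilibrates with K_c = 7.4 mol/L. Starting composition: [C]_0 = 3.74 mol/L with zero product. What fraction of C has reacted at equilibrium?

Let X = conversion of C; extent ξ = 3.74·X mol/L.
Concentrations: [C] = 3.74 − 3.74X; [D] = 3.74X; [A] = 3.74X.
K_c = [D] [A] / ([C]).
Setting equal to 7.4 and solving for X on (0,1) gives X = 0.730.

X = 0.730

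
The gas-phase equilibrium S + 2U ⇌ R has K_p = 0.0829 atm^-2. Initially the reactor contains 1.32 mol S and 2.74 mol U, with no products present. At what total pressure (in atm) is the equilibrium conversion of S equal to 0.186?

P = 2.63 atm

Take 1.32 mol S as basis and let X be its fractional conversion, so ξ = 1.32X.
Moles: n_S = 1.32 − 1.32X; n_U = 2.74 − 2.64X; n_R = 1.32X.
Total moles n_T = 4.06 − 2.64X.
K_p = p_R / (p_S p_U^2) with p_i = (n_i/n_T)·P.
At X = 0.186: the mole-fraction product g(X) = Π y_i^ν_i = 0.5755. Since K_p = g(X)·P^{-2}, P = (g/K_p)^(1/2) = (0.5755/0.0829)^(1/2) = 2.63 atm.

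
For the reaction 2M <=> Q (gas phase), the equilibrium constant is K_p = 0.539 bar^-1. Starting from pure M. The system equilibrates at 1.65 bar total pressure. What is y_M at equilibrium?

y_M = 0.638

Let X = conversion of M (basis 1 mol M); extent of reaction ξ = 0.5X.
Mole table: n_M = 1 − X; n_Q = 0.5X.
Summing: n_T = 1 − 0.5X.
With p_i = (n_i/n_T)P, K_p = p_Q / (p_M^2).
This yields a degree-2 equation in X; solving on (0,1), X = 0.532.
Then n_M = 0.468, n_T = 0.734, so y_M = 0.638.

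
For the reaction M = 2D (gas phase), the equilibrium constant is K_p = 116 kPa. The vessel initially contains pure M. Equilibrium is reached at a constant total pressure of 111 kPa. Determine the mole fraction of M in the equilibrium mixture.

y_M = 0.374

Let X = conversion of M (basis 1 mol M); extent of reaction ξ = X.
Mole table: n_M = 1 − X; n_D = 2X.
Total moles n_T = 1 + X.
With p_i = (n_i/n_T)P, K_p = p_D^2 / (p_M).
Equating to 116 kPa and solving on 0 < X < 1: X = 0.455.
Then n_M = 0.545, n_T = 1.46, so y_M = 0.374.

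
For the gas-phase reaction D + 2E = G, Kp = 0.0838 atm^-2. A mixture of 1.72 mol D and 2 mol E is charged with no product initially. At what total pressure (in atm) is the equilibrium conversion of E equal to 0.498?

P = 5.98 atm

Take 2 mol E as basis and let X be its fractional conversion, so ξ = X.
Species balance: n_D = 1.72 − X; n_E = 2 − 2X; n_G = X.
Summing: n_T = 3.72 − 2X.
Kp = p_G / (p_D p_E^2) with p_i = (n_i/n_T)·P.
At X = 0.498: the mole-fraction product g(X) = Π y_i^ν_i = 3. Since Kp = g(X)·P^{-2}, P = (g/Kp)^(1/2) = (3/0.0838)^(1/2) = 5.98 atm.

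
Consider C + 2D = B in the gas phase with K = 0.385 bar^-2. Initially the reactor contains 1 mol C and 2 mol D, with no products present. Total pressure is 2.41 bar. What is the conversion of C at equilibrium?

X = 0.400

Take 1 mol C as basis and let X be its fractional conversion, so ξ = X.
Mole table: n_C = 1 − X; n_D = 2 − 2X; n_B = X.
Total moles n_T = 3 − 2X.
y_i = n_i/n_T, p_i = y_i·P. K = p_B / (p_C p_D^2).
This yields a degree-3 equation in X; solving on (0,1), X = 0.400.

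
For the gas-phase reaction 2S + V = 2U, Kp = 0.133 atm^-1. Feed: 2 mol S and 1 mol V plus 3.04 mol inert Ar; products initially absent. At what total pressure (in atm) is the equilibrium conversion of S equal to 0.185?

P = 2.78 atm

Let X = conversion of S (basis 2 mol S); extent of reaction ξ = X.
At extent ξ: n_S = 2 − 2X; n_V = 1 − X; n_U = 2X; n_I = 3.04 (inert).
n_T = Σnᵢ = 6.04 − X.
Kp = p_U^2 / (p_S^2 p_V) with p_i = (n_i/n_T)·P.
At X = 0.185: the mole-fraction product g(X) = Π y_i^ν_i = 0.3702. Since Kp = g(X)·P^{-1}, P = (g/Kp)^(1/1) = (0.3702/0.133)^(1/1) = 2.78 atm.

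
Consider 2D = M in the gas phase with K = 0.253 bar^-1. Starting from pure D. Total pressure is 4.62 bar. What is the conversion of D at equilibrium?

Take 1 mol D as basis and let X be its fractional conversion, so ξ = 0.5X.
At extent ξ: n_D = 1 − X; n_M = 0.5X.
Total moles n_T = 1 − 0.5X.
y_i = n_i/n_T, p_i = y_i·P. K = p_M / (p_D^2).
This yields a degree-2 equation in X; solving on (0,1), X = 0.580.

X = 0.580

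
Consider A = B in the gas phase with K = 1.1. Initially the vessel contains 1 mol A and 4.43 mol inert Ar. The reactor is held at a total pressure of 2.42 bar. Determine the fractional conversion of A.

X = 0.524

Let X = conversion of A (basis 1 mol A); extent of reaction ξ = X.
Mole table: n_A = 1 − X; n_B = X; n_I = 4.43 (inert).
Since Δν = 0, n_T = 5.43 throughout.
Mole fractions y_i = n_i/n_T; K = p_B / (p_A) with p_i = y_i·P.
Setting this equal to 1.1 and taking the physical root (0 < X < 1) gives X = 0.524.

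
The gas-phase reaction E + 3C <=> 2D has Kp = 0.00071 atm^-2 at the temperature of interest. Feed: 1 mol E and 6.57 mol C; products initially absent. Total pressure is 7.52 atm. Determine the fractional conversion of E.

Take 1 mol E as basis and let X be its fractional conversion, so ξ = X.
Moles: n_E = 1 − X; n_C = 6.57 − 3X; n_D = 2X.
Summing: n_T = 7.57 − 2X.
With p_i = (n_i/n_T)P, Kp = p_D^2 / (p_E p_C^3).
Setting this equal to 0.00071 atm^-2 and taking the physical root (0 < X < 1) gives X = 0.185.

X = 0.185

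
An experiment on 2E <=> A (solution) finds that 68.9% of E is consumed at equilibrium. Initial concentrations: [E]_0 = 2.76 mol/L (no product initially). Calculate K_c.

K_c = 1.29 L/mol

Let X = conversion of E.
Concentrations: [E] = 2.76 − 2.76X; [A] = 1.38X.
At X = 0.689: [E] = 0.858, [A] = 0.951.
K_c = [A] / ([E]^2) = 1.29 L/mol.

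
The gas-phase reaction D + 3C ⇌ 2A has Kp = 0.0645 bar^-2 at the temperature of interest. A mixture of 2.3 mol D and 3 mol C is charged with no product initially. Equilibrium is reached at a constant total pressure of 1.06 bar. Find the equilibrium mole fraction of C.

y_C = 0.507

Take 3 mol C as basis and let X be its fractional conversion, so ξ = X.
Species balance: n_D = 2.3 − X; n_C = 3 − 3X; n_A = 2X.
Total moles n_T = 5.3 − 2X.
y_i = n_i/n_T, p_i = y_i·P. Kp = p_A^2 / (p_D p_C^3).
This yields a degree-4 equation in X; solving on (0,1), X = 0.159.
Then n_C = 2.52, n_T = 4.98, so y_C = 0.507.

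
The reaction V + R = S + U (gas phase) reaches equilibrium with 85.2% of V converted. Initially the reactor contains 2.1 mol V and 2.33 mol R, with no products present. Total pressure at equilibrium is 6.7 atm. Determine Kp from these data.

Let X = conversion of V (basis 2.1 mol V); extent of reaction ξ = 2.1X.
Mole table: n_V = 2.1 − 2.1X; n_R = 2.33 − 2.1X; n_S = 2.1X; n_U = 2.1X.
Total moles n_T = 4.43 (Δν = 0, constant).
At X = 0.852: n_V = 0.311, n_R = 0.541, n_S = 1.79, n_U = 1.79, n_T = 4.43.
p_i = (n_i/n_T)·P. Kp = p_S p_U / (p_V p_R) = 19.

Kp = 19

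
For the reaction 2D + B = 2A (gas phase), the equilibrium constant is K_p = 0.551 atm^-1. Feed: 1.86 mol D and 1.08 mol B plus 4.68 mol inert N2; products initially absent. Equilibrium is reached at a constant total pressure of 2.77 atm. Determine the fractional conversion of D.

Let X = conversion of D (basis 1.86 mol D); extent of reaction ξ = 0.93X.
Moles: n_D = 1.86 − 1.86X; n_B = 1.08 − 0.93X; n_A = 1.86X; n_I = 4.68 (inert).
n_T = Σnᵢ = 7.62 − 0.93X.
Mole fractions y_i = n_i/n_T; K_p = p_A^2 / (p_D^2 p_B) with p_i = y_i·P.
This yields a degree-3 equation in X; solving on (0,1), X = 0.291.

X = 0.291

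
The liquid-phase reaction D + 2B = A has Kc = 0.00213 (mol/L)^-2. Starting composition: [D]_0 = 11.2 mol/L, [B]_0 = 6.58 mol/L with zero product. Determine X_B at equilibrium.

Let X = conversion of B; extent ξ = 6.58X/2 mol/L.
Concentrations: [D] = 11.2 − 3.29X; [B] = 6.58 − 6.58X; [A] = 3.29X.
Kc = [A] / ([D] [B]^2).
Equating to 0.00213 (mol/L)^-2: the physical root is X = 0.193.

X = 0.193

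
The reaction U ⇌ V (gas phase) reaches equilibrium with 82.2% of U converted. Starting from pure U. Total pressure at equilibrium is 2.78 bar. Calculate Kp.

Basis: 1 mol U initially; let X = conversion of U. Extent ξ = X.
Mole table: n_U = 1 − X; n_V = X.
n_T stays at 1 (no change in mole number).
At X = 0.822: n_U = 0.178, n_V = 0.822, n_T = 1.
p_i = (n_i/n_T)·P. Kp = p_V / (p_U) = 4.62.

Kp = 4.62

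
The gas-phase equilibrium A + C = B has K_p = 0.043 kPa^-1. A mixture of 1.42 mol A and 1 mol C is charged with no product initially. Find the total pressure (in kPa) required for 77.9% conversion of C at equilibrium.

P = 210 kPa

Take 1 mol C as basis and let X be its fractional conversion, so ξ = X.
At extent ξ: n_A = 1.42 − X; n_C = 1 − X; n_B = X.
n_T = Σnᵢ = 2.42 − X.
K_p = p_B / (p_A p_C) with p_i = (n_i/n_T)·P.
At X = 0.779: the mole-fraction product g(X) = Π y_i^ν_i = 9.024. Since K_p = g(X)·P^{-1}, P = (g/K_p)^(1/1) = (9.024/0.043)^(1/1) = 210 kPa.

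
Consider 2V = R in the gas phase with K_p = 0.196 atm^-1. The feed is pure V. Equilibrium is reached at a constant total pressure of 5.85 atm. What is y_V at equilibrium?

Let X = conversion of V (basis 1 mol V); extent of reaction ξ = 0.5X.
Moles: n_V = 1 − X; n_R = 0.5X.
Total moles n_T = 1 − 0.5X.
Mole fractions y_i = n_i/n_T; K_p = p_R / (p_V^2) with p_i = y_i·P.
This yields a degree-2 equation in X; solving on (0,1), X = 0.577.
Then n_V = 0.423, n_T = 0.712, so y_V = 0.595.

y_V = 0.595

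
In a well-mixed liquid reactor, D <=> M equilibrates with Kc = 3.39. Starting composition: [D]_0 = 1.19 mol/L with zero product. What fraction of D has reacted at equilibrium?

X = 0.772

Let X = conversion of D; extent ξ = 1.19·X mol/L.
Concentrations: [D] = 1.19 − 1.19X; [M] = 1.19X.
Kc = [M] / ([D]).
Equating to 3.39: the physical root is X = 0.772.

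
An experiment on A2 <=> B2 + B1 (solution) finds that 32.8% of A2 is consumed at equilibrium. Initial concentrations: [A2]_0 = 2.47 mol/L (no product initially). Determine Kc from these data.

Let X = conversion of A2.
Concentrations: [A2] = 2.47 − 2.47X; [B2] = 2.47X; [B1] = 2.47X.
At X = 0.328: [A2] = 1.66, [B2] = 0.81, [B1] = 0.81.
Kc = [B2] [B1] / ([A2]) = 0.395 mol/L.

Kc = 0.395 mol/L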